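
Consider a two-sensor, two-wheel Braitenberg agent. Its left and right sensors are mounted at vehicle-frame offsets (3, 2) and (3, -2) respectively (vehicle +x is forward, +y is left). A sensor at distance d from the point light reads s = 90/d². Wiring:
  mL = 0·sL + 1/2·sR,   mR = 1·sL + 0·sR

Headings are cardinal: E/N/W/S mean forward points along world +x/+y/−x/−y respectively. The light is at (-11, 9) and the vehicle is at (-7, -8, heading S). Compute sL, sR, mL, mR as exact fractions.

left sensor world pos  = (-5, -11); dL² = 436
right sensor world pos = (-9, -11); dR² = 404
sL = 90/436 = 45/218
sR = 90/404 = 45/202
mL = 0·sL + 1/2·sR = 45/404
mR = 1·sL + 0·sR = 45/218

45/218 45/202 45/404 45/218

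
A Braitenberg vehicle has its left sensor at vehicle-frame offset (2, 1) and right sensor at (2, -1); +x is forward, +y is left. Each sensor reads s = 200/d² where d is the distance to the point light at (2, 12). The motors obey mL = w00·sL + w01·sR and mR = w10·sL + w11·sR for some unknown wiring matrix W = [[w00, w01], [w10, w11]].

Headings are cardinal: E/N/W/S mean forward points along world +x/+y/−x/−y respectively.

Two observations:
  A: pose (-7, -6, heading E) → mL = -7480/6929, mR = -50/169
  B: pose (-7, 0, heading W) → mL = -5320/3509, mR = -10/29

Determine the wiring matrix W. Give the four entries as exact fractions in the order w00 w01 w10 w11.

-1 -1 -1/2 0

obs A: pose=(-7,-6,E) → sL=100/169, sR=20/41, mL=-7480/6929, mR=-50/169
obs B: pose=(-7,0,W) → sL=20/29, sR=100/121, mL=-5320/3509, mR=-10/29
sensor matrix S = [[100/169, 20/41], [20/29, 100/121]]; det S = 3710400/24313861
solve [mL_A; mL_B] = S·[w00; w01] and [mR_A; mR_B] = S·[w10; w11]:
  w00 = -1, w01 = -1, w10 = -1/2, w11 = 0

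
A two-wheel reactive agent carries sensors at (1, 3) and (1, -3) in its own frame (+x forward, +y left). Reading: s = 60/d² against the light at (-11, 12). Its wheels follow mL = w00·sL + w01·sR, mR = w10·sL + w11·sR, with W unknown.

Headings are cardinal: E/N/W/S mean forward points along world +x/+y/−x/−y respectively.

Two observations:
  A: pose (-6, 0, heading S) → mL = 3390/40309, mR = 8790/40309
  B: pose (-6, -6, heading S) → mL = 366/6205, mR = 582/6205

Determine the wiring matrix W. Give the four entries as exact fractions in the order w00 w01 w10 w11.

1 -1/2 -1/2 1

obs A: pose=(-6,0,S) → sL=60/233, sR=60/173, mL=3390/40309, mR=8790/40309
obs B: pose=(-6,-6,S) → sL=12/85, sR=12/73, mL=366/6205, mR=582/6205
sensor matrix S = [[60/233, 60/173], [12/85, 12/73]]; det S = -331776/50023469
solve [mL_A; mL_B] = S·[w00; w01] and [mR_A; mR_B] = S·[w10; w11]:
  w00 = 1, w01 = -1/2, w10 = -1/2, w11 = 1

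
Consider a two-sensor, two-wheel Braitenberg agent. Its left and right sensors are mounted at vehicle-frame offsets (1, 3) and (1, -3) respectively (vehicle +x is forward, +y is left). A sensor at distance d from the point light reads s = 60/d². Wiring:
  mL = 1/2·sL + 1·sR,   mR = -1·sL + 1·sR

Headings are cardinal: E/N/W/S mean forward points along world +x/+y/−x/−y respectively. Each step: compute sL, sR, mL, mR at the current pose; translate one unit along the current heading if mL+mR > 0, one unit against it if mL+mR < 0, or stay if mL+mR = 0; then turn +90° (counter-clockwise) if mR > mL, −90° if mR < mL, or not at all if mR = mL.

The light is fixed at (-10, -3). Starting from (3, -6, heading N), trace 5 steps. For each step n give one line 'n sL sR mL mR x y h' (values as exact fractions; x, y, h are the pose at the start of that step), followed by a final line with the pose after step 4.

0 15/26 3/13 27/52 -9/26 3 -6 N
1 60/197 60/221 18450/43537 -1440/43537 3 -5 E
2 30/149 6/13 1089/1937 504/1937 4 -5 S
3 12/41 60/169 3474/6929 432/6929 4 -6 W
4 15/26 3/13 27/52 -9/26 3 -6 N
final 3 -5 E

n=0: pose=(3,-6,N); sL=15/26, sR=3/13; mL=27/52, mR=-9/26; mL+mR=9/52 → advance +1; mR−mL=-45/52 → turn -1·90°
n=1: pose=(3,-5,E); sL=60/197, sR=60/221; mL=18450/43537, mR=-1440/43537; mL+mR=17010/43537 → advance +1; mR−mL=-90/197 → turn -1·90°
n=2: pose=(4,-5,S); sL=30/149, sR=6/13; mL=1089/1937, mR=504/1937; mL+mR=1593/1937 → advance +1; mR−mL=-45/149 → turn -1·90°
n=3: pose=(4,-6,W); sL=12/41, sR=60/169; mL=3474/6929, mR=432/6929; mL+mR=3906/6929 → advance +1; mR−mL=-18/41 → turn -1·90°
n=4: pose=(3,-6,N); sL=15/26, sR=3/13; mL=27/52, mR=-9/26; mL+mR=9/52 → advance +1; mR−mL=-45/52 → turn -1·90°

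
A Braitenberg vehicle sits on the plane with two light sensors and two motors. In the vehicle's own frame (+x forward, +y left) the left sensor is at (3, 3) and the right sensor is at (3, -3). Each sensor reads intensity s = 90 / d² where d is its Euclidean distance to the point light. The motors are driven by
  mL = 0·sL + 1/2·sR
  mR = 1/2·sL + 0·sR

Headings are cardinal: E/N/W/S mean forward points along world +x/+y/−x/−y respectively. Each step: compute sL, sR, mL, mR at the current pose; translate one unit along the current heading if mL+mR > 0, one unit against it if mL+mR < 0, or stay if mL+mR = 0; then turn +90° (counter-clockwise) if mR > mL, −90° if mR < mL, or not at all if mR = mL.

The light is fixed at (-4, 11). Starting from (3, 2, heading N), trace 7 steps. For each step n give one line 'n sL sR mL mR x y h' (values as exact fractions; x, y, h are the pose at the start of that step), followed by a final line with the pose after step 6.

0 45/26 45/68 45/136 45/52 3 2 N
1 90/137 90/41 45/41 45/137 3 3 W
2 45/17 45/53 45/106 45/34 2 3 N
3 90/109 18/5 9/5 45/109 2 4 W
4 9/2 9/8 9/16 9/4 1 4 N
5 18/17 90/13 45/13 9/17 1 5 W
6 9 45/29 45/58 9/2 0 5 N
final 0 6 W

n=0: pose=(3,2,N); sL=45/26, sR=45/68; mL=45/136, mR=45/52; mL+mR=2115/1768 → advance +1; mR−mL=945/1768 → turn +1·90°
n=1: pose=(3,3,W); sL=90/137, sR=90/41; mL=45/41, mR=45/137; mL+mR=8010/5617 → advance +1; mR−mL=-4320/5617 → turn -1·90°
n=2: pose=(2,3,N); sL=45/17, sR=45/53; mL=45/106, mR=45/34; mL+mR=1575/901 → advance +1; mR−mL=810/901 → turn +1·90°
n=3: pose=(2,4,W); sL=90/109, sR=18/5; mL=9/5, mR=45/109; mL+mR=1206/545 → advance +1; mR−mL=-756/545 → turn -1·90°
n=4: pose=(1,4,N); sL=9/2, sR=9/8; mL=9/16, mR=9/4; mL+mR=45/16 → advance +1; mR−mL=27/16 → turn +1·90°
n=5: pose=(1,5,W); sL=18/17, sR=90/13; mL=45/13, mR=9/17; mL+mR=882/221 → advance +1; mR−mL=-648/221 → turn -1·90°
n=6: pose=(0,5,N); sL=9, sR=45/29; mL=45/58, mR=9/2; mL+mR=153/29 → advance +1; mR−mL=108/29 → turn +1·90°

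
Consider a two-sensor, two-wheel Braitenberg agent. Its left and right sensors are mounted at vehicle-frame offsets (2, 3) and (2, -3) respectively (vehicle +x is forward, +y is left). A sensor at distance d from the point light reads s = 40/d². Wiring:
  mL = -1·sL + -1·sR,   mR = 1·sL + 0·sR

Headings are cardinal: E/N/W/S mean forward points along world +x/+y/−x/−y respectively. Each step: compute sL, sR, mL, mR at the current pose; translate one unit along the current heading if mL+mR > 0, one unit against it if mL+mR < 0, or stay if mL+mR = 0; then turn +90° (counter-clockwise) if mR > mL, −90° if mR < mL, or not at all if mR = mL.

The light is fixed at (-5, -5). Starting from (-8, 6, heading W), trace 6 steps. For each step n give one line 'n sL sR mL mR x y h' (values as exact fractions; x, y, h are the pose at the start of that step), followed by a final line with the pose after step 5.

0 40/89 40/221 -12400/19669 40/89 -8 6 W
1 20/41 20/53 -1880/2173 20/41 -7 6 S
2 8/45 40/81 -272/405 8/45 -7 7 E
3 5/29 10/49 -535/1421 5/29 -8 7 N
4 40/89 40/221 -12400/19669 40/89 -8 6 W
5 20/41 20/53 -1880/2173 20/41 -7 6 S
final -7 7 E

n=0: pose=(-8,6,W); sL=40/89, sR=40/221; mL=-12400/19669, mR=40/89; mL+mR=-40/221 → advance -1; mR−mL=21240/19669 → turn +1·90°
n=1: pose=(-7,6,S); sL=20/41, sR=20/53; mL=-1880/2173, mR=20/41; mL+mR=-20/53 → advance -1; mR−mL=2940/2173 → turn +1·90°
n=2: pose=(-7,7,E); sL=8/45, sR=40/81; mL=-272/405, mR=8/45; mL+mR=-40/81 → advance -1; mR−mL=344/405 → turn +1·90°
n=3: pose=(-8,7,N); sL=5/29, sR=10/49; mL=-535/1421, mR=5/29; mL+mR=-10/49 → advance -1; mR−mL=780/1421 → turn +1·90°
n=4: pose=(-8,6,W); sL=40/89, sR=40/221; mL=-12400/19669, mR=40/89; mL+mR=-40/221 → advance -1; mR−mL=21240/19669 → turn +1·90°
n=5: pose=(-7,6,S); sL=20/41, sR=20/53; mL=-1880/2173, mR=20/41; mL+mR=-20/53 → advance -1; mR−mL=2940/2173 → turn +1·90°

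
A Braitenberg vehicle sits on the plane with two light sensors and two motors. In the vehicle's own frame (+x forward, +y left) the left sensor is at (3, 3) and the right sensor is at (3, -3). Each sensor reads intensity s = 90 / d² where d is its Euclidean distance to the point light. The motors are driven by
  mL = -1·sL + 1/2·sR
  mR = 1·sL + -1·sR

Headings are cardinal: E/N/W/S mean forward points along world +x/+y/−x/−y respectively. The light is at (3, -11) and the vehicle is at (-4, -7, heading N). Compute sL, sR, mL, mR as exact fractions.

left sensor world pos  = (-7, -4); dL² = 149
right sensor world pos = (-1, -4); dR² = 65
sL = 90/149 = 90/149
sR = 90/65 = 18/13
mL = -1·sL + 1/2·sR = 171/1937
mR = 1·sL + -1·sR = -1512/1937

90/149 18/13 171/1937 -1512/1937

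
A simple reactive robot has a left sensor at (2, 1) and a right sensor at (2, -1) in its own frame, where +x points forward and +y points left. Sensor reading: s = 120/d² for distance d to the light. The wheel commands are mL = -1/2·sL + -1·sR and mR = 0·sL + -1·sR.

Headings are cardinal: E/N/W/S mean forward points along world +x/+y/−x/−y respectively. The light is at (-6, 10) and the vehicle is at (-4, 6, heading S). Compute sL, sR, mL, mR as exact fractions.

8/3 120/37 -508/111 -120/37

left sensor world pos  = (-3, 4); dL² = 45
right sensor world pos = (-5, 4); dR² = 37
sL = 120/45 = 8/3
sR = 120/37 = 120/37
mL = -1/2·sL + -1·sR = -508/111
mR = 0·sL + -1·sR = -120/37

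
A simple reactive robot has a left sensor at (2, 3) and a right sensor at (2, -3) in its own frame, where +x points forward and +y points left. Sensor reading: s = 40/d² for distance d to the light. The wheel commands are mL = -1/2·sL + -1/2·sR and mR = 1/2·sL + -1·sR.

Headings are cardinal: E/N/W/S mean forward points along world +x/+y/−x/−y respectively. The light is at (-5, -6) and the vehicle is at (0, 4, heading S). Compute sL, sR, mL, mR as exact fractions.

left sensor world pos  = (3, 2); dL² = 128
right sensor world pos = (-3, 2); dR² = 68
sL = 40/128 = 5/16
sR = 40/68 = 10/17
mL = -1/2·sL + -1/2·sR = -245/544
mR = 1/2·sL + -1·sR = -235/544

5/16 10/17 -245/544 -235/544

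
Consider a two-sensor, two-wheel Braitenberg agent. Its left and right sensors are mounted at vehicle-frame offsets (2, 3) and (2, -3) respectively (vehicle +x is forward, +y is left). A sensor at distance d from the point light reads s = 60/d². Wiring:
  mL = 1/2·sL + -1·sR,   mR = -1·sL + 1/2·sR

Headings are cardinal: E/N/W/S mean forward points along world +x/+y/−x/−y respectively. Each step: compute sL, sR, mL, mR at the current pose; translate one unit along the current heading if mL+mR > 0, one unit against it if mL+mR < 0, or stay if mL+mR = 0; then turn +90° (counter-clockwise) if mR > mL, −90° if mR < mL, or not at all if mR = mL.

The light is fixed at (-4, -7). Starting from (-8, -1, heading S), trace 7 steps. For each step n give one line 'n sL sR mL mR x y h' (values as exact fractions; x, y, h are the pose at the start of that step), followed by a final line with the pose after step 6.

n=0: pose=(-8,-1,S); sL=60/17, sR=12/13; mL=186/221, mR=-678/221; mL+mR=-492/221 → advance -1; mR−mL=-864/221 → turn -1·90°
n=1: pose=(-8,0,W); sL=15/13, sR=15/34; mL=30/221, mR=-825/884; mL+mR=-705/884 → advance -1; mR−mL=-945/884 → turn -1·90°
n=2: pose=(-7,0,N); sL=20/39, sR=20/27; mL=-170/351, mR=-50/351; mL+mR=-220/351 → advance -1; mR−mL=40/117 → turn +1·90°
n=3: pose=(-7,-1,W); sL=30/17, sR=30/53; mL=285/901, mR=-1335/901; mL+mR=-1050/901 → advance -1; mR−mL=-1620/901 → turn -1·90°
n=4: pose=(-6,-1,N); sL=60/89, sR=12/13; mL=-678/1157, mR=-246/1157; mL+mR=-924/1157 → advance -1; mR−mL=432/1157 → turn +1·90°
n=5: pose=(-6,-2,W); sL=3, sR=3/4; mL=3/4, mR=-21/8; mL+mR=-15/8 → advance -1; mR−mL=-27/8 → turn -1·90°
n=6: pose=(-5,-2,N); sL=12/13, sR=60/53; mL=-462/689, mR=-246/689; mL+mR=-708/689 → advance -1; mR−mL=216/689 → turn +1·90°

0 60/17 12/13 186/221 -678/221 -8 -1 S
1 15/13 15/34 30/221 -825/884 -8 0 W
2 20/39 20/27 -170/351 -50/351 -7 0 N
3 30/17 30/53 285/901 -1335/901 -7 -1 W
4 60/89 12/13 -678/1157 -246/1157 -6 -1 N
5 3 3/4 3/4 -21/8 -6 -2 W
6 12/13 60/53 -462/689 -246/689 -5 -2 N
final -5 -3 W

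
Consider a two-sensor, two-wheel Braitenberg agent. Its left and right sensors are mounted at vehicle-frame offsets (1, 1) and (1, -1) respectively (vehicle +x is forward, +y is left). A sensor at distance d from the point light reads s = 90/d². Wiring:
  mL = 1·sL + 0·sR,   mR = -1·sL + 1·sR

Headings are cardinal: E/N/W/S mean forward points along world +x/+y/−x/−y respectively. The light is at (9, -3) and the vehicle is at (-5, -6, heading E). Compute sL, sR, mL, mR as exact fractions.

90/173 18/37 90/173 -216/6401

left sensor world pos  = (-4, -5); dL² = 173
right sensor world pos = (-4, -7); dR² = 185
sL = 90/173 = 90/173
sR = 90/185 = 18/37
mL = 1·sL + 0·sR = 90/173
mR = -1·sL + 1·sR = -216/6401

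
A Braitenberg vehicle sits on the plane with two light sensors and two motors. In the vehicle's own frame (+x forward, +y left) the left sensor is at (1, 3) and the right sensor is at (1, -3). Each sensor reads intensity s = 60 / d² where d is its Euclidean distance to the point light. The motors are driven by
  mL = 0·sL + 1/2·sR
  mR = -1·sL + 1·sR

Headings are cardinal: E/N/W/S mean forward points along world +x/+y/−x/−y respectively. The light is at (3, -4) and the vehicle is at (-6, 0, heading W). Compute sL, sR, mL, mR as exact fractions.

left sensor world pos  = (-7, -3); dL² = 101
right sensor world pos = (-7, 3); dR² = 149
sL = 60/101 = 60/101
sR = 60/149 = 60/149
mL = 0·sL + 1/2·sR = 30/149
mR = -1·sL + 1·sR = -2880/15049

60/101 60/149 30/149 -2880/15049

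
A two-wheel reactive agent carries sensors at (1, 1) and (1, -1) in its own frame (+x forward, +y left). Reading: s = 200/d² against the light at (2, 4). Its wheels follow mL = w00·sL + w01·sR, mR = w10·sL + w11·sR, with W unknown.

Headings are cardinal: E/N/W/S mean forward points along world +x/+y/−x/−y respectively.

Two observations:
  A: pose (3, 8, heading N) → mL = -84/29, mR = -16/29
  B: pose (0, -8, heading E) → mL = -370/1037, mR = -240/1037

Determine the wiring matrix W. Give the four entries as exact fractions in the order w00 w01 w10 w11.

obs A: pose=(3,8,N) → sL=8, sR=200/29, mL=-84/29, mR=-16/29
obs B: pose=(0,-8,E) → sL=100/61, sR=20/17, mL=-370/1037, mR=-240/1037
sensor matrix S = [[8, 200/29], [100/61, 20/17]]; det S = -56960/30073
solve [mL_A; mL_B] = S·[w00; w01] and [mR_A; mR_B] = S·[w10; w11]:
  w00 = 1/2, w01 = -1, w10 = -1/2, w11 = 1/2

1/2 -1 -1/2 1/2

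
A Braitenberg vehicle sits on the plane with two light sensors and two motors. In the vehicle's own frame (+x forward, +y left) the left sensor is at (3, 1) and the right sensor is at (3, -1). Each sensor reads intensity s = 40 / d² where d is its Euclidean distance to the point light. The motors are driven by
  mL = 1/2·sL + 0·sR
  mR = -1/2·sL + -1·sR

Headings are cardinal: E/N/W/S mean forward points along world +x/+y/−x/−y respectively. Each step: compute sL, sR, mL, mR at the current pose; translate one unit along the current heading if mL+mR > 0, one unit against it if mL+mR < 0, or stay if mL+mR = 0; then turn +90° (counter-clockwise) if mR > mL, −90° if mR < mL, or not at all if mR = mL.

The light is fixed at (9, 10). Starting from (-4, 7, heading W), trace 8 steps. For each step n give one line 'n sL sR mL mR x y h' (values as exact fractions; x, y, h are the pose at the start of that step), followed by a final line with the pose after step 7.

n=0: pose=(-4,7,W); sL=5/34, sR=2/13; mL=5/68, mR=-201/884; mL+mR=-2/13 → advance -1; mR−mL=-133/442 → turn -1·90°
n=1: pose=(-3,7,N); sL=40/169, sR=40/121; mL=20/169, mR=-9180/20449; mL+mR=-40/121 → advance -1; mR−mL=-11600/20449 → turn -1·90°
n=2: pose=(-3,6,E); sL=4/9, sR=20/53; mL=2/9, mR=-286/477; mL+mR=-20/53 → advance -1; mR−mL=-392/477 → turn -1·90°
n=3: pose=(-4,6,S); sL=40/193, sR=8/49; mL=20/193, mR=-2524/9457; mL+mR=-8/49 → advance -1; mR−mL=-3504/9457 → turn -1·90°
n=4: pose=(-4,7,W); sL=5/34, sR=2/13; mL=5/68, mR=-201/884; mL+mR=-2/13 → advance -1; mR−mL=-133/442 → turn -1·90°
n=5: pose=(-3,7,N); sL=40/169, sR=40/121; mL=20/169, mR=-9180/20449; mL+mR=-40/121 → advance -1; mR−mL=-11600/20449 → turn -1·90°
n=6: pose=(-3,6,E); sL=4/9, sR=20/53; mL=2/9, mR=-286/477; mL+mR=-20/53 → advance -1; mR−mL=-392/477 → turn -1·90°
n=7: pose=(-4,6,S); sL=40/193, sR=8/49; mL=20/193, mR=-2524/9457; mL+mR=-8/49 → advance -1; mR−mL=-3504/9457 → turn -1·90°

0 5/34 2/13 5/68 -201/884 -4 7 W
1 40/169 40/121 20/169 -9180/20449 -3 7 N
2 4/9 20/53 2/9 -286/477 -3 6 E
3 40/193 8/49 20/193 -2524/9457 -4 6 S
4 5/34 2/13 5/68 -201/884 -4 7 W
5 40/169 40/121 20/169 -9180/20449 -3 7 N
6 4/9 20/53 2/9 -286/477 -3 6 E
7 40/193 8/49 20/193 -2524/9457 -4 6 S
final -4 7 W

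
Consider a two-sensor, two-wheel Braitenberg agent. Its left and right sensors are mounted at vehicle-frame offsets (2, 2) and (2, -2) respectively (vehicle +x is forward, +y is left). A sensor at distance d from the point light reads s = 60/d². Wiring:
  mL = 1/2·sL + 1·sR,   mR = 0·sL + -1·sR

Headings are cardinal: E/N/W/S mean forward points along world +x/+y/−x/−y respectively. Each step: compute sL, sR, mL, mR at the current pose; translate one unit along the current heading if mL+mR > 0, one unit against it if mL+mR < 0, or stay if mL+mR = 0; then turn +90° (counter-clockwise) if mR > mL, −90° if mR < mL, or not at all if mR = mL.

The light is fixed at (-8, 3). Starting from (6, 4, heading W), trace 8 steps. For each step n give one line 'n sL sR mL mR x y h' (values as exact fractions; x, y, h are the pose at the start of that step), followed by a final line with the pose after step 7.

n=0: pose=(6,4,W); sL=12/29, sR=20/51; mL=886/1479, mR=-20/51; mL+mR=6/29 → advance +1; mR−mL=-1466/1479 → turn -1·90°
n=1: pose=(5,4,N); sL=6/13, sR=10/39; mL=19/39, mR=-10/39; mL+mR=3/13 → advance +1; mR−mL=-29/39 → turn -1·90°
n=2: pose=(5,5,E); sL=60/241, sR=4/15; mL=1414/3615, mR=-4/15; mL+mR=30/241 → advance +1; mR−mL=-2378/3615 → turn -1·90°
n=3: pose=(6,5,S); sL=15/64, sR=5/12; mL=205/384, mR=-5/12; mL+mR=15/128 → advance +1; mR−mL=-365/384 → turn -1·90°
n=4: pose=(6,4,W); sL=12/29, sR=20/51; mL=886/1479, mR=-20/51; mL+mR=6/29 → advance +1; mR−mL=-1466/1479 → turn -1·90°
n=5: pose=(5,4,N); sL=6/13, sR=10/39; mL=19/39, mR=-10/39; mL+mR=3/13 → advance +1; mR−mL=-29/39 → turn -1·90°
n=6: pose=(5,5,E); sL=60/241, sR=4/15; mL=1414/3615, mR=-4/15; mL+mR=30/241 → advance +1; mR−mL=-2378/3615 → turn -1·90°
n=7: pose=(6,5,S); sL=15/64, sR=5/12; mL=205/384, mR=-5/12; mL+mR=15/128 → advance +1; mR−mL=-365/384 → turn -1·90°

0 12/29 20/51 886/1479 -20/51 6 4 W
1 6/13 10/39 19/39 -10/39 5 4 N
2 60/241 4/15 1414/3615 -4/15 5 5 E
3 15/64 5/12 205/384 -5/12 6 5 S
4 12/29 20/51 886/1479 -20/51 6 4 W
5 6/13 10/39 19/39 -10/39 5 4 N
6 60/241 4/15 1414/3615 -4/15 5 5 E
7 15/64 5/12 205/384 -5/12 6 5 S
final 6 4 W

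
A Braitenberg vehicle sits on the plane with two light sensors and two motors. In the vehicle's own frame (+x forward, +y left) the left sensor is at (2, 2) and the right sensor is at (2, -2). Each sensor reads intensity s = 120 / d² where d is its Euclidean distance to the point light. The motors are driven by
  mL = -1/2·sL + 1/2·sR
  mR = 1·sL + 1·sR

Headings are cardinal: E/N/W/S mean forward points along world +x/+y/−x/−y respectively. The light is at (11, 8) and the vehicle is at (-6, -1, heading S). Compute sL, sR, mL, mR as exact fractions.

60/173 60/241 -2040/41693 24840/41693

left sensor world pos  = (-4, -3); dL² = 346
right sensor world pos = (-8, -3); dR² = 482
sL = 120/346 = 60/173
sR = 120/482 = 60/241
mL = -1/2·sL + 1/2·sR = -2040/41693
mR = 1·sL + 1·sR = 24840/41693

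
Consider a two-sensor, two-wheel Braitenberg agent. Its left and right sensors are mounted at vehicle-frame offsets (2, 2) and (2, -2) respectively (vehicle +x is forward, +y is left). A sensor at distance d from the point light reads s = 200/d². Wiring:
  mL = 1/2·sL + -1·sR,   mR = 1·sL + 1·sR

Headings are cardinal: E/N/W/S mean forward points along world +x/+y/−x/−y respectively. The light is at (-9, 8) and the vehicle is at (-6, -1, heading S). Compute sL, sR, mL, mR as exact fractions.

100/73 100/61 -4250/4453 13400/4453

left sensor world pos  = (-4, -3); dL² = 146
right sensor world pos = (-8, -3); dR² = 122
sL = 200/146 = 100/73
sR = 200/122 = 100/61
mL = 1/2·sL + -1·sR = -4250/4453
mR = 1·sL + 1·sR = 13400/4453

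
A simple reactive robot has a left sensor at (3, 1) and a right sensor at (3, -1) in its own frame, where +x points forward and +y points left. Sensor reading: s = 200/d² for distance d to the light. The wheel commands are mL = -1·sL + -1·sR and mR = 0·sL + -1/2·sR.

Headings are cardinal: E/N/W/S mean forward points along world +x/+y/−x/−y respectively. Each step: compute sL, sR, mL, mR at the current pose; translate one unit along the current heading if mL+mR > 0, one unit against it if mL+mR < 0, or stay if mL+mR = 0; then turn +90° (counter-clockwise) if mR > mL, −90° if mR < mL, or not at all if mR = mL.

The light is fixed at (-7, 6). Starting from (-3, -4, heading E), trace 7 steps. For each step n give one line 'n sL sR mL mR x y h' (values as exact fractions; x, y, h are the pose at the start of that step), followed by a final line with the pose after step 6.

0 20/13 20/17 -600/221 -10/17 -3 -4 E
1 200/53 40/13 -4720/689 -20/13 -4 -4 N
2 25/18 2 -61/18 -1 -4 -5 W
3 200/221 40/41 -17040/9061 -20/41 -3 -5 S
4 20/13 20/17 -600/221 -10/17 -3 -4 E
5 200/53 40/13 -4720/689 -20/13 -4 -4 N
6 25/18 2 -61/18 -1 -4 -5 W
final -3 -5 S

n=0: pose=(-3,-4,E); sL=20/13, sR=20/17; mL=-600/221, mR=-10/17; mL+mR=-730/221 → advance -1; mR−mL=470/221 → turn +1·90°
n=1: pose=(-4,-4,N); sL=200/53, sR=40/13; mL=-4720/689, mR=-20/13; mL+mR=-5780/689 → advance -1; mR−mL=3660/689 → turn +1·90°
n=2: pose=(-4,-5,W); sL=25/18, sR=2; mL=-61/18, mR=-1; mL+mR=-79/18 → advance -1; mR−mL=43/18 → turn +1·90°
n=3: pose=(-3,-5,S); sL=200/221, sR=40/41; mL=-17040/9061, mR=-20/41; mL+mR=-21460/9061 → advance -1; mR−mL=12620/9061 → turn +1·90°
n=4: pose=(-3,-4,E); sL=20/13, sR=20/17; mL=-600/221, mR=-10/17; mL+mR=-730/221 → advance -1; mR−mL=470/221 → turn +1·90°
n=5: pose=(-4,-4,N); sL=200/53, sR=40/13; mL=-4720/689, mR=-20/13; mL+mR=-5780/689 → advance -1; mR−mL=3660/689 → turn +1·90°
n=6: pose=(-4,-5,W); sL=25/18, sR=2; mL=-61/18, mR=-1; mL+mR=-79/18 → advance -1; mR−mL=43/18 → turn +1·90°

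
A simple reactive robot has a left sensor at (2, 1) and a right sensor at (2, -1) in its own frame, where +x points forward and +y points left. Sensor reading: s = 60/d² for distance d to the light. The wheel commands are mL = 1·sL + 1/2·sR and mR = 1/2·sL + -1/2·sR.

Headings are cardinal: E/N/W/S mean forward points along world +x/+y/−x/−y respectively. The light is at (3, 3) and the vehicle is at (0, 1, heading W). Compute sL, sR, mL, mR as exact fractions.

left sensor world pos  = (-2, 0); dL² = 34
right sensor world pos = (-2, 2); dR² = 26
sL = 60/34 = 30/17
sR = 60/26 = 30/13
mL = 1·sL + 1/2·sR = 645/221
mR = 1/2·sL + -1/2·sR = -60/221

30/17 30/13 645/221 -60/221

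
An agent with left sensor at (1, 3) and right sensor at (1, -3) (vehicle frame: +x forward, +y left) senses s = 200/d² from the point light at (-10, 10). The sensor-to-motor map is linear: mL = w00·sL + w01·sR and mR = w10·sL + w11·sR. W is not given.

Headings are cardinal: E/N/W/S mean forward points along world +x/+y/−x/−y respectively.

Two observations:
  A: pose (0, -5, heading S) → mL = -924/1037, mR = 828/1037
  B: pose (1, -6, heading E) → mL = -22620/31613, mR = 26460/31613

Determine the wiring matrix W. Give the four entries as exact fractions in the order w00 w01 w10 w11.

-1/2 -1 1 1/2

obs A: pose=(0,-5,S) → sL=8/17, sR=40/61, mL=-924/1037, mR=828/1037
obs B: pose=(1,-6,E) → sL=200/313, sR=40/101, mL=-22620/31613, mR=26460/31613
sensor matrix S = [[8/17, 40/61], [200/313, 40/101]]; det S = -7626240/32782681
solve [mL_A; mL_B] = S·[w00; w01] and [mR_A; mR_B] = S·[w10; w11]:
  w00 = -1/2, w01 = -1, w10 = 1, w11 = 1/2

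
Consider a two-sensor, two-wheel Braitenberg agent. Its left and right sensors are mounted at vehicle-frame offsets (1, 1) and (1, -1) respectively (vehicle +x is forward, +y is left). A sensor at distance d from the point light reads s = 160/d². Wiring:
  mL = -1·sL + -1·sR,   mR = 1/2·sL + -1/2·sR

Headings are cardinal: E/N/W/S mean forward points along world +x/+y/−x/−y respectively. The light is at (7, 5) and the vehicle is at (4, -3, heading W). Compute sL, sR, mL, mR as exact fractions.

160/97 32/13 -5184/1261 -512/1261

left sensor world pos  = (3, -4); dL² = 97
right sensor world pos = (3, -2); dR² = 65
sL = 160/97 = 160/97
sR = 160/65 = 32/13
mL = -1·sL + -1·sR = -5184/1261
mR = 1/2·sL + -1/2·sR = -512/1261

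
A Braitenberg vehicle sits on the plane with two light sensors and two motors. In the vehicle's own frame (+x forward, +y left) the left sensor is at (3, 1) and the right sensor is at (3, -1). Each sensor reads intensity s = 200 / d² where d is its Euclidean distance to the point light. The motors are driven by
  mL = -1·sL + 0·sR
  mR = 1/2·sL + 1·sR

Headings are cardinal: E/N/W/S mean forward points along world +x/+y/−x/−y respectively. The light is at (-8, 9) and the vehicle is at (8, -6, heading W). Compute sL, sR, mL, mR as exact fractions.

left sensor world pos  = (5, -7); dL² = 425
right sensor world pos = (5, -5); dR² = 365
sL = 200/425 = 8/17
sR = 200/365 = 40/73
mL = -1·sL + 0·sR = -8/17
mR = 1/2·sL + 1·sR = 972/1241

8/17 40/73 -8/17 972/1241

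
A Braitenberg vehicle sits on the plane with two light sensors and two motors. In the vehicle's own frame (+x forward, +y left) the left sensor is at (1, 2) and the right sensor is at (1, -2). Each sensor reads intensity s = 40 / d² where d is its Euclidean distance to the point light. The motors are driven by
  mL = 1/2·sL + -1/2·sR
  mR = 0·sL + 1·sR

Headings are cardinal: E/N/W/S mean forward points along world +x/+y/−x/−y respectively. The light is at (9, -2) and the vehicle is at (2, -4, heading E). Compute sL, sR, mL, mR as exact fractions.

10/9 10/13 20/117 10/13

left sensor world pos  = (3, -2); dL² = 36
right sensor world pos = (3, -6); dR² = 52
sL = 40/36 = 10/9
sR = 40/52 = 10/13
mL = 1/2·sL + -1/2·sR = 20/117
mR = 0·sL + 1·sR = 10/13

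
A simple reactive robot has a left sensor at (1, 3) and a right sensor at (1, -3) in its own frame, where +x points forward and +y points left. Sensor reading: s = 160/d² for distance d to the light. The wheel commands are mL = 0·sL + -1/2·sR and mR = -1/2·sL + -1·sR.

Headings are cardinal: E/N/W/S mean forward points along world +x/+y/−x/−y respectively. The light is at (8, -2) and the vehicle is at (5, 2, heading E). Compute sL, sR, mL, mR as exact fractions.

left sensor world pos  = (6, 5); dL² = 53
right sensor world pos = (6, -1); dR² = 5
sL = 160/53 = 160/53
sR = 160/5 = 32
mL = 0·sL + -1/2·sR = -16
mR = -1/2·sL + -1·sR = -1776/53

160/53 32 -16 -1776/53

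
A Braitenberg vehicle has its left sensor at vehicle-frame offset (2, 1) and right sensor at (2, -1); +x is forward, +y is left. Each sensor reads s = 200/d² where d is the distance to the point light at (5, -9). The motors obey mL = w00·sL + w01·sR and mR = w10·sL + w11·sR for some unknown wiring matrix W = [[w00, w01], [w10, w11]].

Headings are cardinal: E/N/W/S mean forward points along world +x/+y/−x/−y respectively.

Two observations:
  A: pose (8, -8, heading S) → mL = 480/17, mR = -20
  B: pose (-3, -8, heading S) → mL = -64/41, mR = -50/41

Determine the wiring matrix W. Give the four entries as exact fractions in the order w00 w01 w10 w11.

obs A: pose=(8,-8,S) → sL=200/17, sR=40, mL=480/17, mR=-20
obs B: pose=(-3,-8,S) → sL=4, sR=100/41, mL=-64/41, mR=-50/41
sensor matrix S = [[200/17, 40], [4, 100/41]]; det S = -91520/697
solve [mL_A; mL_B] = S·[w00; w01] and [mR_A; mR_B] = S·[w10; w11]:
  w00 = -1, w01 = 1, w10 = 0, w11 = -1/2

-1 1 0 -1/2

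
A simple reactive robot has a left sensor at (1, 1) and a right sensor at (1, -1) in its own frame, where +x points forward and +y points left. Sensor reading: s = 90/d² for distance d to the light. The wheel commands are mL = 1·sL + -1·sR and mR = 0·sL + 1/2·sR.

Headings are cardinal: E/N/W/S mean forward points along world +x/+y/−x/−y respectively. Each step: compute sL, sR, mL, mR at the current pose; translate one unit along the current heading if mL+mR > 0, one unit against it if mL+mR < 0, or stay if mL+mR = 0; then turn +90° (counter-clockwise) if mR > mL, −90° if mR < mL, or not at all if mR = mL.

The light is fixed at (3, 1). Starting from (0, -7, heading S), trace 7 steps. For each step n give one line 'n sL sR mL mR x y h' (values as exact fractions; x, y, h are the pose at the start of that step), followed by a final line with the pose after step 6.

0 18/17 90/97 216/1649 45/97 0 -7 S
1 45/34 45/52 405/884 45/104 0 -8 E
2 90/101 90/109 720/11009 45/109 1 -8 S
3 45/41 45/61 900/2501 45/122 1 -9 E
4 18/17 10/9 -8/153 5/9 2 -9 N
5 45/52 45/34 -405/884 45/68 2 -8 W
6 90/101 90/109 720/11009 45/109 1 -8 S
final 1 -9 E

n=0: pose=(0,-7,S); sL=18/17, sR=90/97; mL=216/1649, mR=45/97; mL+mR=981/1649 → advance +1; mR−mL=549/1649 → turn +1·90°
n=1: pose=(0,-8,E); sL=45/34, sR=45/52; mL=405/884, mR=45/104; mL+mR=1575/1768 → advance +1; mR−mL=-45/1768 → turn -1·90°
n=2: pose=(1,-8,S); sL=90/101, sR=90/109; mL=720/11009, mR=45/109; mL+mR=5265/11009 → advance +1; mR−mL=3825/11009 → turn +1·90°
n=3: pose=(1,-9,E); sL=45/41, sR=45/61; mL=900/2501, mR=45/122; mL+mR=3645/5002 → advance +1; mR−mL=45/5002 → turn +1·90°
n=4: pose=(2,-9,N); sL=18/17, sR=10/9; mL=-8/153, mR=5/9; mL+mR=77/153 → advance +1; mR−mL=31/51 → turn +1·90°
n=5: pose=(2,-8,W); sL=45/52, sR=45/34; mL=-405/884, mR=45/68; mL+mR=45/221 → advance +1; mR−mL=495/442 → turn +1·90°
n=6: pose=(1,-8,S); sL=90/101, sR=90/109; mL=720/11009, mR=45/109; mL+mR=5265/11009 → advance +1; mR−mL=3825/11009 → turn +1·90°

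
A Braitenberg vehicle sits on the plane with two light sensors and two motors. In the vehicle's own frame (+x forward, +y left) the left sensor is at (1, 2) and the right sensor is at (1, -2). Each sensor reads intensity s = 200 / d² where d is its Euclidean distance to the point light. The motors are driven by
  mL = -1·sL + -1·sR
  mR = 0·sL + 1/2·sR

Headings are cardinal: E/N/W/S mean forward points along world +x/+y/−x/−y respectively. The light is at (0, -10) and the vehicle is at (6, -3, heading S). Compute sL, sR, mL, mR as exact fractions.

2 50/13 -76/13 25/13

left sensor world pos  = (8, -4); dL² = 100
right sensor world pos = (4, -4); dR² = 52
sL = 200/100 = 2
sR = 200/52 = 50/13
mL = -1·sL + -1·sR = -76/13
mR = 0·sL + 1/2·sR = 25/13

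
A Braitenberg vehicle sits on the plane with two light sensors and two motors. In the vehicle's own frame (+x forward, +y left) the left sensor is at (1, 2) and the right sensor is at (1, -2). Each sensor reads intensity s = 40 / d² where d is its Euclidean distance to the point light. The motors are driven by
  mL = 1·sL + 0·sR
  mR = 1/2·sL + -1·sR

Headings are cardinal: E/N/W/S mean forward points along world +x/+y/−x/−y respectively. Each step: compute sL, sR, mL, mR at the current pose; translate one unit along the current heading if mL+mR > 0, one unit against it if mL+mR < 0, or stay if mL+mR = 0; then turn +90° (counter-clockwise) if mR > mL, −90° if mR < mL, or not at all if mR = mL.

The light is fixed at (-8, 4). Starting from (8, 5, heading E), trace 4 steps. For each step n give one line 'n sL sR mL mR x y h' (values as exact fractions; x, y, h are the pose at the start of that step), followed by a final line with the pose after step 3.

n=0: pose=(8,5,E); sL=20/149, sR=4/29; mL=20/149, mR=-306/4321; mL+mR=274/4321 → advance +1; mR−mL=-886/4321 → turn -1·90°
n=1: pose=(9,5,S); sL=40/361, sR=8/45; mL=40/361, mR=-1988/16245; mL+mR=-188/16245 → advance -1; mR−mL=-3788/16245 → turn -1·90°
n=2: pose=(9,6,W); sL=5/32, sR=5/34; mL=5/32, mR=-75/1088; mL+mR=95/1088 → advance +1; mR−mL=-245/1088 → turn -1·90°
n=3: pose=(8,6,N); sL=8/41, sR=40/333; mL=8/41, mR=-308/13653; mL+mR=2356/13653 → advance +1; mR−mL=-2972/13653 → turn -1·90°

0 20/149 4/29 20/149 -306/4321 8 5 E
1 40/361 8/45 40/361 -1988/16245 9 5 S
2 5/32 5/34 5/32 -75/1088 9 6 W
3 8/41 40/333 8/41 -308/13653 8 6 N
final 8 7 E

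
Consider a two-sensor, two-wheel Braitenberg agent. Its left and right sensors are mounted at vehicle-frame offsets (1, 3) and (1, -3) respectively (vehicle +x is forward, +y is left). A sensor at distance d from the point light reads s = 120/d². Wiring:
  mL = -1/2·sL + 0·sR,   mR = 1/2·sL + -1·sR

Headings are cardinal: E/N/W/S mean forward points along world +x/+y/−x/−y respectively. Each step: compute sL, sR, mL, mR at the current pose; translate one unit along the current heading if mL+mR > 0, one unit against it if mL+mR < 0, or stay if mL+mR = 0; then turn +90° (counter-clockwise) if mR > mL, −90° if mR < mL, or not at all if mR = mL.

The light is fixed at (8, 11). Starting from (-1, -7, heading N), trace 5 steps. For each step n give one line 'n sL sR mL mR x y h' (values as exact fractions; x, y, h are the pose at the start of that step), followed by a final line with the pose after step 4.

n=0: pose=(-1,-7,N); sL=120/433, sR=24/65; mL=-60/433, mR=-6492/28145; mL+mR=-24/65 → advance -1; mR−mL=-2592/28145 → turn -1·90°
n=1: pose=(-1,-8,E); sL=3/8, sR=30/137; mL=-3/16, mR=-69/2192; mL+mR=-30/137 → advance -1; mR−mL=171/1096 → turn +1·90°
n=2: pose=(-2,-8,N); sL=120/493, sR=120/373; mL=-60/493, mR=-36780/183889; mL+mR=-120/373 → advance -1; mR−mL=-14400/183889 → turn -1·90°
n=3: pose=(-2,-9,E); sL=12/37, sR=12/61; mL=-6/37, mR=-78/2257; mL+mR=-12/61 → advance -1; mR−mL=288/2257 → turn +1·90°
n=4: pose=(-3,-9,N); sL=120/557, sR=24/85; mL=-60/557, mR=-8268/47345; mL+mR=-24/85 → advance -1; mR−mL=-3168/47345 → turn -1·90°

0 120/433 24/65 -60/433 -6492/28145 -1 -7 N
1 3/8 30/137 -3/16 -69/2192 -1 -8 E
2 120/493 120/373 -60/493 -36780/183889 -2 -8 N
3 12/37 12/61 -6/37 -78/2257 -2 -9 E
4 120/557 24/85 -60/557 -8268/47345 -3 -9 N
final -3 -10 E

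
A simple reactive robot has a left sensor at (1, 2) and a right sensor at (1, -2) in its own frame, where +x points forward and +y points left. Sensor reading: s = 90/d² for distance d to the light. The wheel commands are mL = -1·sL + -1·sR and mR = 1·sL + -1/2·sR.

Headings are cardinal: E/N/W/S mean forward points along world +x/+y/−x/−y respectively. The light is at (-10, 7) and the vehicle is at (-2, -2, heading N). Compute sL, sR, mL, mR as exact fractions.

9/10 45/82 -297/205 513/820

left sensor world pos  = (-4, -1); dL² = 100
right sensor world pos = (0, -1); dR² = 164
sL = 90/100 = 9/10
sR = 90/164 = 45/82
mL = -1·sL + -1·sR = -297/205
mR = 1·sL + -1/2·sR = 513/820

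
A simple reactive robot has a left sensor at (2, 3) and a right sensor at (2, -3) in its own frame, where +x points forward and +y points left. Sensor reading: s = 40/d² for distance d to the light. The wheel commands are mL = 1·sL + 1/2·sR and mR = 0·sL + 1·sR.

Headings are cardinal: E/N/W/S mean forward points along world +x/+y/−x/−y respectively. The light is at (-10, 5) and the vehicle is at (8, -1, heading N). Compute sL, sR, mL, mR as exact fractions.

left sensor world pos  = (5, 1); dL² = 241
right sensor world pos = (11, 1); dR² = 457
sL = 40/241 = 40/241
sR = 40/457 = 40/457
mL = 1·sL + 1/2·sR = 23100/110137
mR = 0·sL + 1·sR = 40/457

40/241 40/457 23100/110137 40/457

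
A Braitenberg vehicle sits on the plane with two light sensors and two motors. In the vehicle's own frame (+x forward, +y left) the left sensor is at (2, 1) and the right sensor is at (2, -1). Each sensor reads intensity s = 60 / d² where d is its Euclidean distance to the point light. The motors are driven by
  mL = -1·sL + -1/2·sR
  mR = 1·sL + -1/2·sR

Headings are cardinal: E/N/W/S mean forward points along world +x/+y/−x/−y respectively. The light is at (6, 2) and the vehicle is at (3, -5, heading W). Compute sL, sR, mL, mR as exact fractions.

60/89 60/61 -6330/5429 990/5429

left sensor world pos  = (1, -6); dL² = 89
right sensor world pos = (1, -4); dR² = 61
sL = 60/89 = 60/89
sR = 60/61 = 60/61
mL = -1·sL + -1/2·sR = -6330/5429
mR = 1·sL + -1/2·sR = 990/5429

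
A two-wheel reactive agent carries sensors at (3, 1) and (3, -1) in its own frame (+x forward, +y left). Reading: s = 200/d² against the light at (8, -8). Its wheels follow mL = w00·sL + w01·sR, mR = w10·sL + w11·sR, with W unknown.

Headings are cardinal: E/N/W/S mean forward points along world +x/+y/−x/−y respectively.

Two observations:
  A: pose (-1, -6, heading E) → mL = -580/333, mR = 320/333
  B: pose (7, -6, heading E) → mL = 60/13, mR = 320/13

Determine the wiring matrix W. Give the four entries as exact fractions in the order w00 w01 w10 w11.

obs A: pose=(-1,-6,E) → sL=40/9, sR=200/37, mL=-580/333, mR=320/333
obs B: pose=(7,-6,E) → sL=200/13, sR=40, mL=60/13, mR=320/13
sensor matrix S = [[40/9, 200/37], [200/13, 40]]; det S = 409600/4329
solve [mL_A; mL_B] = S·[w00; w01] and [mR_A; mR_B] = S·[w10; w11]:
  w00 = -1, w01 = 1/2, w10 = -1, w11 = 1

-1 1/2 -1 1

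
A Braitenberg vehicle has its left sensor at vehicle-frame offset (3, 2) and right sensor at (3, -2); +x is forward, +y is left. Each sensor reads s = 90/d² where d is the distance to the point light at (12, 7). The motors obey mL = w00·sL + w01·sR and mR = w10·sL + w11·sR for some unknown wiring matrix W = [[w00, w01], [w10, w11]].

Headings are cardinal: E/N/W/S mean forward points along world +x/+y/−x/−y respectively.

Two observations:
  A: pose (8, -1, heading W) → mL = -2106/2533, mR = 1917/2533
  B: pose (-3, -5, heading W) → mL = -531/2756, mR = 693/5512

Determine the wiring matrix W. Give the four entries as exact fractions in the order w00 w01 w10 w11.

-1/2 -1/2 -1/2 1

obs A: pose=(8,-1,W) → sL=90/149, sR=18/17, mL=-2106/2533, mR=1917/2533
obs B: pose=(-3,-5,W) → sL=9/52, sR=45/212, mL=-531/2756, mR=693/5512
sensor matrix S = [[90/149, 18/17], [9/52, 45/212]]; det S = -96066/1745237
solve [mL_A; mL_B] = S·[w00; w01] and [mR_A; mR_B] = S·[w10; w11]:
  w00 = -1/2, w01 = -1/2, w10 = -1/2, w11 = 1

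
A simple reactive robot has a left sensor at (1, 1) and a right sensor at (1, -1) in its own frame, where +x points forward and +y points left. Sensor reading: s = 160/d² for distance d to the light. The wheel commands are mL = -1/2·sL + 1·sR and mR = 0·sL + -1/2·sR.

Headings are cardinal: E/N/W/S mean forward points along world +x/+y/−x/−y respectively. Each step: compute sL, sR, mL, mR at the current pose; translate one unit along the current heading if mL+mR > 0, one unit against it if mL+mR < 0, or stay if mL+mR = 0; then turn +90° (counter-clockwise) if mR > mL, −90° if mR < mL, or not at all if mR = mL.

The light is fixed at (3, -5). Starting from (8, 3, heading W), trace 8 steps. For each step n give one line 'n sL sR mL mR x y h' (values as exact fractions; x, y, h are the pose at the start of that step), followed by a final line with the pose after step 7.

n=0: pose=(8,3,W); sL=32/13, sR=160/97; mL=528/1261, mR=-80/97; mL+mR=-512/1261 → advance -1; mR−mL=-1568/1261 → turn -1·90°
n=1: pose=(9,3,N); sL=80/53, sR=16/13; mL=328/689, mR=-8/13; mL+mR=-96/689 → advance -1; mR−mL=-752/689 → turn -1·90°
n=2: pose=(9,2,E); sL=160/113, sR=32/17; mL=2256/1921, mR=-16/17; mL+mR=448/1921 → advance +1; mR−mL=-4064/1921 → turn -1·90°
n=3: pose=(10,2,S); sL=8/5, sR=20/9; mL=64/45, mR=-10/9; mL+mR=14/45 → advance +1; mR−mL=-38/15 → turn -1·90°
n=4: pose=(10,1,W); sL=160/61, sR=32/17; mL=592/1037, mR=-16/17; mL+mR=-384/1037 → advance -1; mR−mL=-1568/1037 → turn -1·90°
n=5: pose=(11,1,N); sL=80/49, sR=16/13; mL=264/637, mR=-8/13; mL+mR=-128/637 → advance -1; mR−mL=-656/637 → turn -1·90°
n=6: pose=(11,0,E); sL=160/117, sR=160/97; mL=10960/11349, mR=-80/97; mL+mR=1600/11349 → advance +1; mR−mL=-20320/11349 → turn -1·90°
n=7: pose=(12,0,S); sL=40/29, sR=2; mL=38/29, mR=-1; mL+mR=9/29 → advance +1; mR−mL=-67/29 → turn -1·90°

0 32/13 160/97 528/1261 -80/97 8 3 W
1 80/53 16/13 328/689 -8/13 9 3 N
2 160/113 32/17 2256/1921 -16/17 9 2 E
3 8/5 20/9 64/45 -10/9 10 2 S
4 160/61 32/17 592/1037 -16/17 10 1 W
5 80/49 16/13 264/637 -8/13 11 1 N
6 160/117 160/97 10960/11349 -80/97 11 0 E
7 40/29 2 38/29 -1 12 0 S
final 12 -1 W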